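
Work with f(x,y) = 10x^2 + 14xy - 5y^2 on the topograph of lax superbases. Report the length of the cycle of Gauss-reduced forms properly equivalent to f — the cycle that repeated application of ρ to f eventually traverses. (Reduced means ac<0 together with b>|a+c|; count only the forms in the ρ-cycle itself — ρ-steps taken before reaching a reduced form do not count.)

D = 396, ⌊√D⌋ = 19
river: ρ → (-5,16,7)
river: ρ → (7,12,-9)
river: ρ → (-9,6,10)
river: ρ → (10,14,-5)
ρ-cycle length = 4 (tail of 0 descent steps not counted)

4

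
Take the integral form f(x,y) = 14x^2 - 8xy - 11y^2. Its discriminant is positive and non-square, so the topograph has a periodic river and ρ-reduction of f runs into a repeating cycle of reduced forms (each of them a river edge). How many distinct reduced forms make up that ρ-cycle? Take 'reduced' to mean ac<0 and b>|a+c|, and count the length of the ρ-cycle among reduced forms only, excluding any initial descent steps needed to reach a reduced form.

D = 680, ⌊√D⌋ = 26
descent: ρ → (-11,8,14)  [lands on river]
river: ρ → (14,20,-5)
river: ρ → (-5,20,14)
river: ρ → (14,8,-11)
river: ρ → (-11,14,11)
river: ρ → (11,8,-14)
river: ρ → (-14,20,5)
river: ρ → (5,20,-14)
river: ρ → (-14,8,11)
river: ρ → (11,14,-11)
ρ-cycle length = 10 (tail of 1 descent step not counted)

10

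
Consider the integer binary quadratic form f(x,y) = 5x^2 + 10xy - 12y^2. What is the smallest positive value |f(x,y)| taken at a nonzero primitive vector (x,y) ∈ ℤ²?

river: ρ → (-12,14,3)
river: ρ → (3,16,-7)
river: ρ → (-7,12,7)
river: ρ → (7,16,-3)
river: ρ → (-3,14,12)
river: ρ → (12,10,-5)
river: ρ → (-5,10,12)
river: ρ → (12,14,-3)
river: ρ → (-3,16,7)
river: ρ → (7,12,-7)
river: ρ → (-7,16,3)
river: ρ → (3,14,-12)
river: ρ → (-12,10,5)
river: ρ → (5,10,-12)
closes: descent 0, river 14
min |a| on river = 3

3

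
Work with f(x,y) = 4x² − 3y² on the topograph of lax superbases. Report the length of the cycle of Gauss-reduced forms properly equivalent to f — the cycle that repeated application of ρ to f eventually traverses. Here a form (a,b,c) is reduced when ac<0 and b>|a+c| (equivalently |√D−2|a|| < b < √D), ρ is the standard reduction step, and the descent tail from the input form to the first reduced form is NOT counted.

D = 48, ⌊√D⌋ = 6
descent: ρ → (-3,6,1)  [lands on river]
river: ρ → (1,6,-3)
ρ-cycle length = 2 (tail of 1 descent step not counted)

2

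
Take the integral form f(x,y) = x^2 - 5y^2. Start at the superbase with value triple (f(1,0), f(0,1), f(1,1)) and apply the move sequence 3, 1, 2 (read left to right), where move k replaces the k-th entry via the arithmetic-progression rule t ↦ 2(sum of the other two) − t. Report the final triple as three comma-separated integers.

start (1,-5,-4) = (f(1,0),f(0,1),f(1,1))
replace slot 3: 2·(1+(-5)) − (-4) = -4 → (1,-5,-4)
replace slot 1: 2·((-5)+(-4)) − 1 = -19 → (-19,-5,-4)
replace slot 2: 2·((-19)+(-4)) − (-5) = -41 → (-19,-41,-4)

-19,-41,-4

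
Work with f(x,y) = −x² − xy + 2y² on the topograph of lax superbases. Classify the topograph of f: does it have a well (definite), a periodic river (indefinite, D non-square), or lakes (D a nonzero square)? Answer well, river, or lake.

D = b²−4ac = (-1)² − 4·(-1)·2 = 9
D = 3² is a perfect square ⇒ form factors over ℤ ⇒ lakes

lake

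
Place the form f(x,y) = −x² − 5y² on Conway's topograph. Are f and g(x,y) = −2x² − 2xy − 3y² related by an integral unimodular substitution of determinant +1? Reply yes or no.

D₁ = -20, D₂ = -20
f is negative-definite; reduce −f:
−f: reduced (well bottom): (1,0,5) with a≤c, −a<b≤a
flip sign back: reduced form of f is (-1,0,-5)
g is negative-definite; reduce −g:
−g: reduced (well bottom): (2,2,3) with a≤c, −a<b≤a
flip sign back: reduced form of g is (-2,-2,-3)
reduced forms (-1, 0, -5) vs (-2, -2, -3) ⇒ inequivalent

no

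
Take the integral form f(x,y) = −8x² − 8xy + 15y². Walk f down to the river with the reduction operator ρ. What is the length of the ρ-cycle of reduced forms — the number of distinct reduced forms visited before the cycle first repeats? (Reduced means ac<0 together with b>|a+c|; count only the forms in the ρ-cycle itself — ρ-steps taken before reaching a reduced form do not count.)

D = 544, ⌊√D⌋ = 23
descent: ρ → (15,8,-8)  [lands on river]
river: ρ → (-8,8,15)
river: ρ → (15,22,-1)
river: ρ → (-1,22,15)
ρ-cycle length = 4 (tail of 1 descent step not counted)

4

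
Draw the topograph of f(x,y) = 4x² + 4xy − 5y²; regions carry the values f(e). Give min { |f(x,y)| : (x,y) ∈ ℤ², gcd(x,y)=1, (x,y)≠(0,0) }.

river: ρ → (-5,6,3)
river: ρ → (3,6,-5)
river: ρ → (-5,4,4)
river: ρ → (4,4,-5)
closes: descent 0, river 4
min |a| on river = 3

3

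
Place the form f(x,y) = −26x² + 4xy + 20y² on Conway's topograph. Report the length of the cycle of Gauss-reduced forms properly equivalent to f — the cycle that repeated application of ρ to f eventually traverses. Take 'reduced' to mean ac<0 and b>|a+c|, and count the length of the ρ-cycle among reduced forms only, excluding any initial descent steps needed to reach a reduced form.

D = 2096, ⌊√D⌋ = 45
descent: ρ → (20,36,-10)  [lands on river]
river: ρ → (-10,44,4)
river: ρ → (4,44,-10)
river: ρ → (-10,36,20)
river: ρ → (20,44,-2)
river: ρ → (-2,44,20)
ρ-cycle length = 6 (tail of 1 descent step not counted)

6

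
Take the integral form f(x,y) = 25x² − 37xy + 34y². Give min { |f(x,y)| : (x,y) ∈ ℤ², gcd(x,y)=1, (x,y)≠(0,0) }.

translate: b→13 (≡-37 mod 50), so (25,-37,34)→(25,13,22)
flip: (25,13,22)→(22,-13,25)
reduced (well bottom): (22,-13,25) with a≤c, −a<b≤a
well minimum = a = 22

22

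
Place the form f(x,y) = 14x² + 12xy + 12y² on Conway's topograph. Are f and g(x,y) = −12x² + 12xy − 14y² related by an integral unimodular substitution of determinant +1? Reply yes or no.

D₁ = -528, D₂ = -528
f: flip: (14,12,12)→(12,-12,14)
f: translate: b→12 (≡-12 mod 24), so (12,-12,14)→(12,12,14)
f: reduced (well bottom): (12,12,14) with a≤c, −a<b≤a
g is negative-definite; reduce −g:
−g: translate: b→12 (≡-12 mod 24), so (12,-12,14)→(12,12,14)
−g: reduced (well bottom): (12,12,14) with a≤c, −a<b≤a
flip sign back: reduced form of g is (-12,-12,-14)
reduced forms (12, 12, 14) vs (-12, -12, -14) ⇒ inequivalent

no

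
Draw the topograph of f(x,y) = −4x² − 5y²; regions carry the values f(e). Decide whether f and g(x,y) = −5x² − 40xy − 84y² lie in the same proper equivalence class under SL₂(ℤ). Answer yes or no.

D₁ = -80, D₂ = -80
f is negative-definite; reduce −f:
−f: reduced (well bottom): (4,0,5) with a≤c, −a<b≤a
flip sign back: reduced form of f is (-4,0,-5)
g is negative-definite; reduce −g:
−g: translate: b→0 (≡40 mod 10), so (5,40,84)→(5,0,4)
−g: flip: (5,0,4)→(4,0,5)
−g: reduced (well bottom): (4,0,5) with a≤c, −a<b≤a
flip sign back: reduced form of g is (-4,0,-5)
reduced forms (-4, 0, -5) vs (-4, 0, -5) ⇒ equivalent

yes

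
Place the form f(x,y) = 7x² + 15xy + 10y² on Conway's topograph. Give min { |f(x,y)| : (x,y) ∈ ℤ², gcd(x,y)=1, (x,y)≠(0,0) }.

translate: b→1 (≡15 mod 14), so (7,15,10)→(7,1,2)
flip: (7,1,2)→(2,-1,7)
reduced (well bottom): (2,-1,7) with a≤c, −a<b≤a
well minimum = a = 2

2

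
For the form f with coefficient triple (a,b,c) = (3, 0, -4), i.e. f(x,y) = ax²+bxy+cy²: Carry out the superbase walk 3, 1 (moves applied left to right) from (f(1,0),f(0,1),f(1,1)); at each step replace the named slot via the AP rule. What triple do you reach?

start (3,-4,-1) = (f(1,0),f(0,1),f(1,1))
replace slot 3: 2·(3+(-4)) − (-1) = -1 → (3,-4,-1)
replace slot 1: 2·((-4)+(-1)) − 3 = -13 → (-13,-4,-1)

-13,-4,-1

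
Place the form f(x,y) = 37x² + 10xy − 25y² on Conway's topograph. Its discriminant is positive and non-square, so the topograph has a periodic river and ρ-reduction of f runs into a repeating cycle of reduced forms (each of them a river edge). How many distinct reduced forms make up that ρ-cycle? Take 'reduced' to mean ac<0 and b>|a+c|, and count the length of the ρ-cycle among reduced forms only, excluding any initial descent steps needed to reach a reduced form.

D = 3800, ⌊√D⌋ = 61
descent: ρ → (-25,40,22)  [lands on river]
river: ρ → (22,48,-17)
river: ρ → (-17,54,13)
river: ρ → (13,50,-25)
river: ρ → (-25,50,13)
river: ρ → (13,54,-17)
river: ρ → (-17,48,22)
river: ρ → (22,40,-25)
river: ρ → (-25,60,2)
river: ρ → (2,60,-25)
ρ-cycle length = 10 (tail of 1 descent step not counted)

10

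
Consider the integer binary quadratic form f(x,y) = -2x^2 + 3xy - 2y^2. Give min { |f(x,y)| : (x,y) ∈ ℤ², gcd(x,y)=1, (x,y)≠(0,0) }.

translate: b→1 (≡-3 mod 4), so (2,-3,2)→(2,1,1)
flip: (2,1,1)→(1,-1,2)
translate: b→1 (≡-1 mod 2), so (1,-1,2)→(1,1,2)
reduced (well bottom): (1,1,2) with a≤c, −a<b≤a
well minimum |f| = |-1| = 1 (negative-definite)

1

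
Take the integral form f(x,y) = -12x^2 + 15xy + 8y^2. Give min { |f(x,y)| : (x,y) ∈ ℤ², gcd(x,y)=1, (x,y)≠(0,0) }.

river: ρ → (8,17,-10)
river: ρ → (-10,23,2)
river: ρ → (2,21,-21)
river: ρ → (-21,21,2)
river: ρ → (2,23,-10)
river: ρ → (-10,17,8)
river: ρ → (8,15,-12)
river: ρ → (-12,9,11)
river: ρ → (11,13,-10)
river: ρ → (-10,7,14)
river: ρ → (14,21,-3)
river: ρ → (-3,21,14)
river: ρ → (14,7,-10)
river: ρ → (-10,13,11)
river: ρ → (11,9,-12)
river: ρ → (-12,15,8)
closes: descent 0, river 16
min |a| on river = 2

2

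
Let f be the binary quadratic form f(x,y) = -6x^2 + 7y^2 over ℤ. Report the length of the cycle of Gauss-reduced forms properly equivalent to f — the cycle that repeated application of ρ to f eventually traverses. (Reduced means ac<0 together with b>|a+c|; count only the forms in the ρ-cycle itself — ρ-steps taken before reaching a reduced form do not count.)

D = 168, ⌊√D⌋ = 12
descent: ρ → (7,0,-6)
descent: ρ → (-6,12,1)  [lands on river]
river: ρ → (1,12,-6)
ρ-cycle length = 2 (tail of 2 descent steps not counted)

2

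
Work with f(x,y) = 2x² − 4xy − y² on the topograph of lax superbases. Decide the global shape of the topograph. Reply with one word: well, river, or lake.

D = b²−4ac = (-4)² − 4·2·(-1) = 24
D > 0 non-square ⇒ indefinite ⇒ periodic river

river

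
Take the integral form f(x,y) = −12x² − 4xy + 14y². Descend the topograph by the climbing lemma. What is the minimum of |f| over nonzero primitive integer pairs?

descent: ρ → (14,4,-12)  [lands on river]
river: ρ → (-12,20,6)
river: ρ → (6,16,-18)
river: ρ → (-18,20,4)
river: ρ → (4,20,-18)
river: ρ → (-18,16,6)
river: ρ → (6,20,-12)
river: ρ → (-12,4,14)
river: ρ → (14,24,-2)
river: ρ → (-2,24,14)
closes: descent 1, river 10
min |a| on river = 2

2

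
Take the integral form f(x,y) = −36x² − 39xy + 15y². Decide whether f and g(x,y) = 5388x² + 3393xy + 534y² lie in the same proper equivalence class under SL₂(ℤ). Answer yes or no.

D₁ = 3681, D₂ = 3681
river cycle of f (length 54): (15, 39, -36), (-36, 33, 18), (18, 39, -30), (-30, 21, 27), (27, 33, -24), (-24, 15, 36), (36, 57, -3), (-3, 57, 36), (36, 15, -24), (-24, 33, 27), … (44 more)
river cycle of g (length 54): (15, 39, -36), (-36, 33, 18), (18, 39, -30), (-30, 21, 27), (27, 33, -24), (-24, 15, 36), (36, 57, -3), (-3, 57, 36), (36, 15, -24), (-24, 33, 27), … (44 more)
cycles coincide ⇒ equivalent

yes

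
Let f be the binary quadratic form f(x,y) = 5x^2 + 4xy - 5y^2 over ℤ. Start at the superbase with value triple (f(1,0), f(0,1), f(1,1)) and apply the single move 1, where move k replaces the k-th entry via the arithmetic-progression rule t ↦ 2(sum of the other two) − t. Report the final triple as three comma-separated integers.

start (5,-5,4) = (f(1,0),f(0,1),f(1,1))
replace slot 1: 2·((-5)+4) − 5 = -7 → (-7,-5,4)

-7,-5,4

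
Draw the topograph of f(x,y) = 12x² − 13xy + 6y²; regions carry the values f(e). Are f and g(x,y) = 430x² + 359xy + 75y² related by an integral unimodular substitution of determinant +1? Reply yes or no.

D₁ = -119, D₂ = -119
f: translate: b→11 (≡-13 mod 24), so (12,-13,6)→(12,11,5)
f: flip: (12,11,5)→(5,-11,12)
f: translate: b→-1 (≡-11 mod 10), so (5,-11,12)→(5,-1,6)
f: reduced (well bottom): (5,-1,6) with a≤c, −a<b≤a
g: flip: (430,359,75)→(75,-359,430)
g: translate: b→-59 (≡-359 mod 150), so (75,-359,430)→(75,-59,12)
g: flip: (75,-59,12)→(12,59,75)
g: translate: b→11 (≡59 mod 24), so (12,59,75)→(12,11,5)
g: flip: (12,11,5)→(5,-11,12)
g: translate: b→-1 (≡-11 mod 10), so (5,-11,12)→(5,-1,6)
g: reduced (well bottom): (5,-1,6) with a≤c, −a<b≤a
reduced forms (5, -1, 6) vs (5, -1, 6) ⇒ equivalent

yes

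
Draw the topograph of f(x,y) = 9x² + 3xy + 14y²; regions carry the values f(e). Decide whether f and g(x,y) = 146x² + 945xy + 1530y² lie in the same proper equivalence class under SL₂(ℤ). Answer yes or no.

D₁ = -495, D₂ = -495
f: reduced (well bottom): (9,3,14) with a≤c, −a<b≤a
g: translate: b→69 (≡945 mod 292), so (146,945,1530)→(146,69,9)
g: flip: (146,69,9)→(9,-69,146)
g: translate: b→3 (≡-69 mod 18), so (9,-69,146)→(9,3,14)
g: reduced (well bottom): (9,3,14) with a≤c, −a<b≤a
reduced forms (9, 3, 14) vs (9, 3, 14) ⇒ equivalent

yes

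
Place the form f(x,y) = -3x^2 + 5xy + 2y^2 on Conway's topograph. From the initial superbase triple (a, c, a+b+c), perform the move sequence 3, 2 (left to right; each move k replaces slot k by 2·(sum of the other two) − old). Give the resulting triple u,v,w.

start (-3,2,4) = (f(1,0),f(0,1),f(1,1))
replace slot 3: 2·((-3)+2) − 4 = -6 → (-3,2,-6)
replace slot 2: 2·((-3)+(-6)) − 2 = -20 → (-3,-20,-6)

-3,-20,-6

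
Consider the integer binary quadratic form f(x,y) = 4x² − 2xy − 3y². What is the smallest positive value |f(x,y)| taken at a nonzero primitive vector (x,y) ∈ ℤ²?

descent: ρ → (-3,2,4)  [lands on river]
river: ρ → (4,6,-1)
river: ρ → (-1,6,4)
river: ρ → (4,2,-3)
river: ρ → (-3,4,3)
river: ρ → (3,2,-4)
river: ρ → (-4,6,1)
river: ρ → (1,6,-4)
river: ρ → (-4,2,3)
river: ρ → (3,4,-3)
closes: descent 1, river 10
min |a| on river = 1

1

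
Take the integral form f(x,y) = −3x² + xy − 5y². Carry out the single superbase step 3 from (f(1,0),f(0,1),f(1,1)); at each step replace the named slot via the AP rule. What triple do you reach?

start (-3,-5,-7) = (f(1,0),f(0,1),f(1,1))
replace slot 3: 2·((-3)+(-5)) − (-7) = -9 → (-3,-5,-9)

-3,-5,-9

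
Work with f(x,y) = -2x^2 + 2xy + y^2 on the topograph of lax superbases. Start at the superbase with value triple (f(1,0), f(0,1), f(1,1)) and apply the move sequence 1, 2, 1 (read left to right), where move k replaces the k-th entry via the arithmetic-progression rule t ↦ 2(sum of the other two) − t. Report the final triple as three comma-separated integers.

start (-2,1,1) = (f(1,0),f(0,1),f(1,1))
replace slot 1: 2·(1+1) − (-2) = 6 → (6,1,1)
replace slot 2: 2·(6+1) − 1 = 13 → (6,13,1)
replace slot 1: 2·(13+1) − 6 = 22 → (22,13,1)

22,13,1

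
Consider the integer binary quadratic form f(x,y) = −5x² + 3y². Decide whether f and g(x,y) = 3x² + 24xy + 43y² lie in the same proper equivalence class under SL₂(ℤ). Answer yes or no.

D₁ = 60, D₂ = 60
river cycle of f (length 2): (3, 6, -2), (-2, 6, 3)
river cycle of g (length 2): (3, 6, -2), (-2, 6, 3)
cycles coincide ⇒ equivalent

yes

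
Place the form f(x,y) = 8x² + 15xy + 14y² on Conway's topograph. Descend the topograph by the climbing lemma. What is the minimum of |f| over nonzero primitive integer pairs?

translate: b→-1 (≡15 mod 16), so (8,15,14)→(8,-1,7)
flip: (8,-1,7)→(7,1,8)
reduced (well bottom): (7,1,8) with a≤c, −a<b≤a
well minimum = a = 7

7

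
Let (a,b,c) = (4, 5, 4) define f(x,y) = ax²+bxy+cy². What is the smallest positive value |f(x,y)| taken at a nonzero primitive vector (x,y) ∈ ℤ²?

translate: b→-3 (≡5 mod 8), so (4,5,4)→(4,-3,3)
flip: (4,-3,3)→(3,3,4)
reduced (well bottom): (3,3,4) with a≤c, −a<b≤a
well minimum = a = 3

3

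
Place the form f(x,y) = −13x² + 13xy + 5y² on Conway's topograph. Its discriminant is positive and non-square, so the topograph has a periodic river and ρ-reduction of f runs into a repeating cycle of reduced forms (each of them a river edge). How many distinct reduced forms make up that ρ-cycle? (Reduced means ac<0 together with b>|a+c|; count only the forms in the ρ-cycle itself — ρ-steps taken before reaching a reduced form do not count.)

D = 429, ⌊√D⌋ = 20
river: ρ → (5,17,-7)
river: ρ → (-7,11,11)
river: ρ → (11,11,-7)
river: ρ → (-7,17,5)
river: ρ → (5,13,-13)
river: ρ → (-13,13,5)
ρ-cycle length = 6 (tail of 0 descent steps not counted)

6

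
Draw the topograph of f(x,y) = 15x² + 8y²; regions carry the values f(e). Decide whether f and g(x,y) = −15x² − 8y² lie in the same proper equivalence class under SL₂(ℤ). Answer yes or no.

D₁ = -480, D₂ = -480
f: flip: (15,0,8)→(8,0,15)
f: reduced (well bottom): (8,0,15) with a≤c, −a<b≤a
g is negative-definite; reduce −g:
−g: flip: (15,0,8)→(8,0,15)
−g: reduced (well bottom): (8,0,15) with a≤c, −a<b≤a
flip sign back: reduced form of g is (-8,0,-15)
reduced forms (8, 0, 15) vs (-8, 0, -15) ⇒ inequivalent

no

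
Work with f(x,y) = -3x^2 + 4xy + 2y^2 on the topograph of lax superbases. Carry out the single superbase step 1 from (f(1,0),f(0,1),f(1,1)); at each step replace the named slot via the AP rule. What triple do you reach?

start (-3,2,3) = (f(1,0),f(0,1),f(1,1))
replace slot 1: 2·(2+3) − (-3) = 13 → (13,2,3)

13,2,3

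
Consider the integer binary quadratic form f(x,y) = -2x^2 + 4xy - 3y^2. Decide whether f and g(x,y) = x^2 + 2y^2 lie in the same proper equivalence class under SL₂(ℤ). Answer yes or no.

D₁ = -8, D₂ = -8
f is negative-definite; reduce −f:
−f: translate: b→0 (≡-4 mod 4), so (2,-4,3)→(2,0,1)
−f: flip: (2,0,1)→(1,0,2)
−f: reduced (well bottom): (1,0,2) with a≤c, −a<b≤a
flip sign back: reduced form of f is (-1,0,-2)
g: reduced (well bottom): (1,0,2) with a≤c, −a<b≤a
reduced forms (-1, 0, -2) vs (1, 0, 2) ⇒ inequivalent

no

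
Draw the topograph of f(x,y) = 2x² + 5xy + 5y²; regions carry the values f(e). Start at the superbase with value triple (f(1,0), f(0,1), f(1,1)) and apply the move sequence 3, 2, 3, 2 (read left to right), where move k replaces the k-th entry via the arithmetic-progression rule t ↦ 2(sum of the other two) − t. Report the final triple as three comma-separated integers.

start (2,5,12) = (f(1,0),f(0,1),f(1,1))
replace slot 3: 2·(2+5) − 12 = 2 → (2,5,2)
replace slot 2: 2·(2+2) − 5 = 3 → (2,3,2)
replace slot 3: 2·(2+3) − 2 = 8 → (2,3,8)
replace slot 2: 2·(2+8) − 3 = 17 → (2,17,8)

2,17,8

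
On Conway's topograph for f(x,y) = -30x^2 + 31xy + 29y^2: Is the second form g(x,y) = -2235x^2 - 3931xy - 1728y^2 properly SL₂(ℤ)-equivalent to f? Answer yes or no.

D₁ = 4441, D₂ = 4441
river cycle of f (length 42): (29, 27, -32), (-32, 37, 24), (24, 59, -10), (-10, 61, 18), (18, 47, -31), (-31, 15, 34), (34, 53, -12), (-12, 43, 54), (54, 65, -1), (-1, 65, 54), … (32 more)
river cycle of g (length 42): (-32, 37, 24), (24, 59, -10), (-10, 61, 18), (18, 47, -31), (-31, 15, 34), (34, 53, -12), (-12, 43, 54), (54, 65, -1), (-1, 65, 54), (54, 43, -12), … (32 more)
cycles coincide ⇒ equivalent

yes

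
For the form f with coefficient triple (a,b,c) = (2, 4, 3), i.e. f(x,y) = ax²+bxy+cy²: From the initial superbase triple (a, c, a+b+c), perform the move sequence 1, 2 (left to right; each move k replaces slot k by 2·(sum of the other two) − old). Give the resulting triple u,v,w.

start (2,3,9) = (f(1,0),f(0,1),f(1,1))
replace slot 1: 2·(3+9) − 2 = 22 → (22,3,9)
replace slot 2: 2·(22+9) − 3 = 59 → (22,59,9)

22,59,9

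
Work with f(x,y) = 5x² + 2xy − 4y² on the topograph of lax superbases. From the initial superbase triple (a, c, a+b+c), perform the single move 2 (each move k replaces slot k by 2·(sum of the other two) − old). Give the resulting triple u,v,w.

start (5,-4,3) = (f(1,0),f(0,1),f(1,1))
replace slot 2: 2·(5+3) − (-4) = 20 → (5,20,3)

5,20,3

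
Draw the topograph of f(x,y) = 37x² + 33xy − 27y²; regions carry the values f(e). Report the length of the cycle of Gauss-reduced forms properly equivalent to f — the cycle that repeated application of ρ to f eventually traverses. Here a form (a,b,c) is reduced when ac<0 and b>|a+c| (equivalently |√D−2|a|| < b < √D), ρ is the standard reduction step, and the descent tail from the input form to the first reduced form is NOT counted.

D = 5085, ⌊√D⌋ = 71
river: ρ → (-27,21,43)
river: ρ → (43,65,-5)
river: ρ → (-5,65,43)
river: ρ → (43,21,-27)
river: ρ → (-27,33,37)
river: ρ → (37,41,-23)
river: ρ → (-23,51,27)
river: ρ → (27,57,-17)
river: ρ → (-17,45,45)
river: ρ → (45,45,-17)
river: ρ → (-17,57,27)
river: ρ → (27,51,-23)
river: ρ → (-23,41,37)
river: ρ → (37,33,-27)
ρ-cycle length = 14 (tail of 0 descent steps not counted)

14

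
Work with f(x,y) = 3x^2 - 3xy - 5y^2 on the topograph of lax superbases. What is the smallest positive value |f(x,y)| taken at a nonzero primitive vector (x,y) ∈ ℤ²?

descent: ρ → (-5,3,3)  [lands on river]
river: ρ → (3,3,-5)
river: ρ → (-5,7,1)
river: ρ → (1,7,-5)
closes: descent 1, river 4
min |a| on river = 1

1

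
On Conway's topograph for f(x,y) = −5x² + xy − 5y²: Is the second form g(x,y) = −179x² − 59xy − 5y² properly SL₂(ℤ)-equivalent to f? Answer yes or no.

D₁ = -99, D₂ = -99
f is negative-definite; reduce −f:
−f: flip: (5,-1,5)→(5,1,5)
−f: reduced (well bottom): (5,1,5) with a≤c, −a<b≤a
flip sign back: reduced form of f is (-5,-1,-5)
g is negative-definite; reduce −g:
−g: flip: (179,59,5)→(5,-59,179)
−g: translate: b→1 (≡-59 mod 10), so (5,-59,179)→(5,1,5)
−g: reduced (well bottom): (5,1,5) with a≤c, −a<b≤a
flip sign back: reduced form of g is (-5,-1,-5)
reduced forms (-5, -1, -5) vs (-5, -1, -5) ⇒ equivalent

yes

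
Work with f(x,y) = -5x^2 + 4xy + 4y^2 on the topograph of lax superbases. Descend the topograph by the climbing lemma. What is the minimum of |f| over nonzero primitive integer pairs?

river: ρ → (4,4,-5)
river: ρ → (-5,6,3)
river: ρ → (3,6,-5)
river: ρ → (-5,4,4)
closes: descent 0, river 4
min |a| on river = 3

3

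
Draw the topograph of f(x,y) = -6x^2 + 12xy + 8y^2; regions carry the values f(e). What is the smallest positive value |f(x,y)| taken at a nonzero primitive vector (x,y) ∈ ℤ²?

river: ρ → (8,4,-10)
river: ρ → (-10,16,2)
river: ρ → (2,16,-10)
river: ρ → (-10,4,8)
river: ρ → (8,12,-6)
river: ρ → (-6,12,8)
closes: descent 0, river 6
min |a| on river = 2

2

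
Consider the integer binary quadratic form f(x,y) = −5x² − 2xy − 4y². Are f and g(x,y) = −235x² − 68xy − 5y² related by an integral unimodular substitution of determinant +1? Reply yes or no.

D₁ = -76, D₂ = -76
f is negative-definite; reduce −f:
−f: flip: (5,2,4)→(4,-2,5)
−f: reduced (well bottom): (4,-2,5) with a≤c, −a<b≤a
flip sign back: reduced form of f is (-4,2,-5)
g is negative-definite; reduce −g:
−g: flip: (235,68,5)→(5,-68,235)
−g: translate: b→2 (≡-68 mod 10), so (5,-68,235)→(5,2,4)
−g: flip: (5,2,4)→(4,-2,5)
−g: reduced (well bottom): (4,-2,5) with a≤c, −a<b≤a
flip sign back: reduced form of g is (-4,2,-5)
reduced forms (-4, 2, -5) vs (-4, 2, -5) ⇒ equivalent

yes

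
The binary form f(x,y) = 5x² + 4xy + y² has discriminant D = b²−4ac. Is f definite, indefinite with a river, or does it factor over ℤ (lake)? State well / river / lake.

D = b²−4ac = 4² − 4·5·1 = -4
D < 0 ⇒ definite ⇒ every region one sign ⇒ single well

well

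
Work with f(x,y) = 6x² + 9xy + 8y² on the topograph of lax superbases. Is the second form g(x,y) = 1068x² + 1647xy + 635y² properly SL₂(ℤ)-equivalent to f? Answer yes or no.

D₁ = -111, D₂ = -111
f: translate: b→-3 (≡9 mod 12), so (6,9,8)→(6,-3,5)
f: flip: (6,-3,5)→(5,3,6)
f: reduced (well bottom): (5,3,6) with a≤c, −a<b≤a
g: translate: b→-489 (≡1647 mod 2136), so (1068,1647,635)→(1068,-489,56)
g: flip: (1068,-489,56)→(56,489,1068)
g: translate: b→41 (≡489 mod 112), so (56,489,1068)→(56,41,8)
g: flip: (56,41,8)→(8,-41,56)
g: translate: b→7 (≡-41 mod 16), so (8,-41,56)→(8,7,5)
g: flip: (8,7,5)→(5,-7,8)
g: translate: b→3 (≡-7 mod 10), so (5,-7,8)→(5,3,6)
g: reduced (well bottom): (5,3,6) with a≤c, −a<b≤a
reduced forms (5, 3, 6) vs (5, 3, 6) ⇒ equivalent

yes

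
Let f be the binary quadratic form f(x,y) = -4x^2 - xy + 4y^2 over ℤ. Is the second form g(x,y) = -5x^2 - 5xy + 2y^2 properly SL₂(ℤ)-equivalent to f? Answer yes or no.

D₁ = 65, D₂ = 65
river cycle of f (length 6): (4, 1, -4), (-4, 7, 1), (1, 7, -4), (-4, 1, 4), (4, 7, -1), (-1, 7, 4)
river cycle of g (length 6): (2, 5, -5), (-5, 5, 2), (2, 7, -2), (-2, 5, 5), (5, 5, -2), (-2, 7, 2)
cycles differ ⇒ inequivalent

no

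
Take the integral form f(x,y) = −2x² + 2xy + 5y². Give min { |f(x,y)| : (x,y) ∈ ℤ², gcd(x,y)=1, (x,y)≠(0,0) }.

descent: ρ → (5,-2,-2)
descent: ρ → (-2,6,1)  [lands on river]
river: ρ → (1,6,-2)
closes: descent 2, river 2
min |a| on river = 1

1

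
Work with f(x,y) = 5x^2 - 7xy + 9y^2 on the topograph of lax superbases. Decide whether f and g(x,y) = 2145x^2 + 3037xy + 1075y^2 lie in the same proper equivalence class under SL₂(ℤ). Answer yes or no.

D₁ = -131, D₂ = -131
f: translate: b→3 (≡-7 mod 10), so (5,-7,9)→(5,3,7)
f: reduced (well bottom): (5,3,7) with a≤c, −a<b≤a
g: translate: b→-1253 (≡3037 mod 4290), so (2145,3037,1075)→(2145,-1253,183)
g: flip: (2145,-1253,183)→(183,1253,2145)
g: translate: b→155 (≡1253 mod 366), so (183,1253,2145)→(183,155,33)
g: flip: (183,155,33)→(33,-155,183)
g: translate: b→-23 (≡-155 mod 66), so (33,-155,183)→(33,-23,5)
g: flip: (33,-23,5)→(5,23,33)
g: translate: b→3 (≡23 mod 10), so (5,23,33)→(5,3,7)
g: reduced (well bottom): (5,3,7) with a≤c, −a<b≤a
reduced forms (5, 3, 7) vs (5, 3, 7) ⇒ equivalent

yes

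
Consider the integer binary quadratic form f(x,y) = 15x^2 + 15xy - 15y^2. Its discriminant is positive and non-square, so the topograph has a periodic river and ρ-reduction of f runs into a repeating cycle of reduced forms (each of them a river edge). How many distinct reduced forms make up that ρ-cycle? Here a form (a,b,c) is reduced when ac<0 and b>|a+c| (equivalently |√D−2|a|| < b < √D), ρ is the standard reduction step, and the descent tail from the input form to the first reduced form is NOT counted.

D = 1125, ⌊√D⌋ = 33
river: ρ → (-15,15,15)
river: ρ → (15,15,-15)
ρ-cycle length = 2 (tail of 0 descent steps not counted)

2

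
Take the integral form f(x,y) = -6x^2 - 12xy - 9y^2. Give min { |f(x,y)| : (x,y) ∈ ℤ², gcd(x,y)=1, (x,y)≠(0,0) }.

translate: b→0 (≡12 mod 12), so (6,12,9)→(6,0,3)
flip: (6,0,3)→(3,0,6)
reduced (well bottom): (3,0,6) with a≤c, −a<b≤a
well minimum |f| = |-3| = 3 (negative-definite)

3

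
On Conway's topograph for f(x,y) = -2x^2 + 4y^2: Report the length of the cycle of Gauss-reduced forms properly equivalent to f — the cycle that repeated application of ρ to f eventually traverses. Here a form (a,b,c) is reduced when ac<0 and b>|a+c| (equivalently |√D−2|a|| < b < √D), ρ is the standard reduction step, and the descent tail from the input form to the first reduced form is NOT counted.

D = 32, ⌊√D⌋ = 5
descent: ρ → (4,0,-2)
descent: ρ → (-2,4,2)  [lands on river]
river: ρ → (2,4,-2)
ρ-cycle length = 2 (tail of 2 descent steps not counted)

2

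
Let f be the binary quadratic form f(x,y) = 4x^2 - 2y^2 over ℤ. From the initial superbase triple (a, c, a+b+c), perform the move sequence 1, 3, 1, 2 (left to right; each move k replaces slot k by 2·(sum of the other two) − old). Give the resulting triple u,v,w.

start (4,-2,2) = (f(1,0),f(0,1),f(1,1))
replace slot 1: 2·((-2)+2) − 4 = -4 → (-4,-2,2)
replace slot 3: 2·((-4)+(-2)) − 2 = -14 → (-4,-2,-14)
replace slot 1: 2·((-2)+(-14)) − (-4) = -28 → (-28,-2,-14)
replace slot 2: 2·((-28)+(-14)) − (-2) = -82 → (-28,-82,-14)

-28,-82,-14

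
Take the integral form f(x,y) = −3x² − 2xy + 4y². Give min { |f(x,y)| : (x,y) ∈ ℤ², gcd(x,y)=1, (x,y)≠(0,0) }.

descent: ρ → (4,2,-3)  [lands on river]
river: ρ → (-3,4,3)
river: ρ → (3,2,-4)
river: ρ → (-4,6,1)
river: ρ → (1,6,-4)
river: ρ → (-4,2,3)
river: ρ → (3,4,-3)
river: ρ → (-3,2,4)
river: ρ → (4,6,-1)
river: ρ → (-1,6,4)
closes: descent 1, river 10
min |a| on river = 1

1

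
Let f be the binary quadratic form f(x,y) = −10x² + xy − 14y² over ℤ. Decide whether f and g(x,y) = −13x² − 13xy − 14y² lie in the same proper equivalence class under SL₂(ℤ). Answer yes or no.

D₁ = -559, D₂ = -559
f is negative-definite; reduce −f:
−f: reduced (well bottom): (10,-1,14) with a≤c, −a<b≤a
flip sign back: reduced form of f is (-10,1,-14)
g is negative-definite; reduce −g:
−g: reduced (well bottom): (13,13,14) with a≤c, −a<b≤a
flip sign back: reduced form of g is (-13,-13,-14)
reduced forms (-10, 1, -14) vs (-13, -13, -14) ⇒ inequivalent

no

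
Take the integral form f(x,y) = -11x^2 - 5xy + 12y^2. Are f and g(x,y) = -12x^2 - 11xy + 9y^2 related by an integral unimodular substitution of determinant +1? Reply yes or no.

D₁ = 553, D₂ = 553
river cycle of f (length 26): (12, 5, -11), (-11, 17, 6), (6, 19, -8), (-8, 13, 12), (12, 11, -9), (-9, 7, 14), (14, 21, -2), (-2, 23, 3), (3, 19, -16), (-16, 13, 6), … (16 more)
river cycle of g (length 26): (9, 11, -12), (-12, 13, 8), (8, 19, -6), (-6, 17, 11), (11, 5, -12), (-12, 19, 4), (4, 21, -7), (-7, 21, 4), (4, 19, -12), (-12, 5, 11), … (16 more)
cycles differ ⇒ inequivalent

no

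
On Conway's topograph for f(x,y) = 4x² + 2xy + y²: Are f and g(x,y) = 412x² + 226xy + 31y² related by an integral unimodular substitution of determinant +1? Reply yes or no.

D₁ = -12, D₂ = -12
f: flip: (4,2,1)→(1,-2,4)
f: translate: b→0 (≡-2 mod 2), so (1,-2,4)→(1,0,3)
f: reduced (well bottom): (1,0,3) with a≤c, −a<b≤a
g: flip: (412,226,31)→(31,-226,412)
g: translate: b→22 (≡-226 mod 62), so (31,-226,412)→(31,22,4)
g: flip: (31,22,4)→(4,-22,31)
g: translate: b→2 (≡-22 mod 8), so (4,-22,31)→(4,2,1)
g: flip: (4,2,1)→(1,-2,4)
g: translate: b→0 (≡-2 mod 2), so (1,-2,4)→(1,0,3)
g: reduced (well bottom): (1,0,3) with a≤c, −a<b≤a
reduced forms (1, 0, 3) vs (1, 0, 3) ⇒ equivalent

yes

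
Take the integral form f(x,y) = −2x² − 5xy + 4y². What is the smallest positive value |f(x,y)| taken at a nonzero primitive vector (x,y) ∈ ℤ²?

descent: ρ → (4,5,-2)  [lands on river]
river: ρ → (-2,7,1)
river: ρ → (1,7,-2)
river: ρ → (-2,5,4)
river: ρ → (4,3,-3)
river: ρ → (-3,3,4)
closes: descent 1, river 6
min |a| on river = 1

1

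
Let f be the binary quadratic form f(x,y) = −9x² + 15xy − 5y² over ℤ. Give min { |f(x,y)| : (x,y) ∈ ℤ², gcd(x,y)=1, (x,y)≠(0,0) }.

descent: ρ → (-5,5,1)  [lands on river]
river: ρ → (1,5,-5)
closes: descent 1, river 2
min |a| on river = 1

1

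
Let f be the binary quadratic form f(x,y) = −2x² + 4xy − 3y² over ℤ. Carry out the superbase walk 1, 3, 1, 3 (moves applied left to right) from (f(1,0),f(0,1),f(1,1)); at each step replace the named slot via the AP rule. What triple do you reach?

start (-2,-3,-1) = (f(1,0),f(0,1),f(1,1))
replace slot 1: 2·((-3)+(-1)) − (-2) = -6 → (-6,-3,-1)
replace slot 3: 2·((-6)+(-3)) − (-1) = -17 → (-6,-3,-17)
replace slot 1: 2·((-3)+(-17)) − (-6) = -34 → (-34,-3,-17)
replace slot 3: 2·((-34)+(-3)) − (-17) = -57 → (-34,-3,-57)

-34,-3,-57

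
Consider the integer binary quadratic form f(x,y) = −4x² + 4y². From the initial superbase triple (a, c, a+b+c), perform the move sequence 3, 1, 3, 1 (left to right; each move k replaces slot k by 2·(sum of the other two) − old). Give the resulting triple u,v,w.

start (-4,4,0) = (f(1,0),f(0,1),f(1,1))
replace slot 3: 2·((-4)+4) − 0 = 0 → (-4,4,0)
replace slot 1: 2·(4+0) − (-4) = 12 → (12,4,0)
replace slot 3: 2·(12+4) − 0 = 32 → (12,4,32)
replace slot 1: 2·(4+32) − 12 = 60 → (60,4,32)

60,4,32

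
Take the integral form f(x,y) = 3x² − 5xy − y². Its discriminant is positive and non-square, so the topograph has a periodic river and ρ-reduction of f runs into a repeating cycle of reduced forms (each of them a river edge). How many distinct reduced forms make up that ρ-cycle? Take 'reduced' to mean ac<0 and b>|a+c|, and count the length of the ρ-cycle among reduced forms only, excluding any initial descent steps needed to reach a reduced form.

D = 37, ⌊√D⌋ = 6
descent: ρ → (-1,5,3)  [lands on river]
river: ρ → (3,1,-3)
river: ρ → (-3,5,1)
river: ρ → (1,5,-3)
river: ρ → (-3,1,3)
river: ρ → (3,5,-1)
ρ-cycle length = 6 (tail of 1 descent step not counted)

6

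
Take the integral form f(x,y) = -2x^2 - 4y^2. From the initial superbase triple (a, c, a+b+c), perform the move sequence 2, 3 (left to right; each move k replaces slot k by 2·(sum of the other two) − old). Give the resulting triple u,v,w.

start (-2,-4,-6) = (f(1,0),f(0,1),f(1,1))
replace slot 2: 2·((-2)+(-6)) − (-4) = -12 → (-2,-12,-6)
replace slot 3: 2·((-2)+(-12)) − (-6) = -22 → (-2,-12,-22)

-2,-12,-22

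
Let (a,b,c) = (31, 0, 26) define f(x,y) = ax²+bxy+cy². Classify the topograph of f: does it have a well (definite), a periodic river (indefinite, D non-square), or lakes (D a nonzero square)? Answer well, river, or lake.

D = b²−4ac = 0² − 4·31·26 = -3224
D < 0 ⇒ definite ⇒ every region one sign ⇒ single well

well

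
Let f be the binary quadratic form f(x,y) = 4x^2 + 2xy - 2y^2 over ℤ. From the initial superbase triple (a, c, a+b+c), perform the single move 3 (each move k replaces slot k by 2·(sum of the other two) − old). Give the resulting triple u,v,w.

start (4,-2,4) = (f(1,0),f(0,1),f(1,1))
replace slot 3: 2·(4+(-2)) − 4 = 0 → (4,-2,0)

4,-2,0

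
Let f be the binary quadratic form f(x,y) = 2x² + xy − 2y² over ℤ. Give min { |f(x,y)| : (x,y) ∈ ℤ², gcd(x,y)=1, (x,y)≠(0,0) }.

river: ρ → (-2,3,1)
river: ρ → (1,3,-2)
river: ρ → (-2,1,2)
river: ρ → (2,3,-1)
river: ρ → (-1,3,2)
river: ρ → (2,1,-2)
closes: descent 0, river 6
min |a| on river = 1

1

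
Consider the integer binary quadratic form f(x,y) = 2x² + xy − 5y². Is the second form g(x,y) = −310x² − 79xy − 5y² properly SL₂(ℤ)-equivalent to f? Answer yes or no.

D₁ = 41, D₂ = 41
river cycle of f (length 10): (2, 5, -2), (-2, 3, 4), (4, 5, -1), (-1, 5, 4), (4, 3, -2), (-2, 5, 2), (2, 3, -4), (-4, 5, 1), (1, 5, -4), (-4, 3, 2)
river cycle of g (length 10): (2, 5, -2), (-2, 3, 4), (4, 5, -1), (-1, 5, 4), (4, 3, -2), (-2, 5, 2), (2, 3, -4), (-4, 5, 1), (1, 5, -4), (-4, 3, 2)
cycles coincide ⇒ equivalent

yes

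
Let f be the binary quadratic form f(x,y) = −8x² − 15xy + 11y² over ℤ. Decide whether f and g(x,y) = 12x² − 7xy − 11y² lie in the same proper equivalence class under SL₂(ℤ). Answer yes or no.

D₁ = 577, D₂ = 577
river cycle of f (length 10): (11, 15, -8), (-8, 17, 9), (9, 19, -6), (-6, 17, 12), (12, 7, -11), (-11, 15, 8), (8, 17, -9), (-9, 19, 6), (6, 17, -12), (-12, 7, 11)
river cycle of g (length 10): (-11, 7, 12), (12, 17, -6), (-6, 19, 9), (9, 17, -8), (-8, 15, 11), (11, 7, -12), (-12, 17, 6), (6, 19, -9), (-9, 17, 8), (8, 15, -11)
cycles differ ⇒ inequivalent

no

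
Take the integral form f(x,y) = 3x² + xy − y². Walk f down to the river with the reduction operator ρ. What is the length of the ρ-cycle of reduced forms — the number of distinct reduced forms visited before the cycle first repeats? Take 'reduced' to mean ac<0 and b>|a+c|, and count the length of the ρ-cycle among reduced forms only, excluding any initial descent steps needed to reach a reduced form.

D = 13, ⌊√D⌋ = 3
descent: ρ → (-1,3,1)  [lands on river]
river: ρ → (1,3,-1)
ρ-cycle length = 2 (tail of 1 descent step not counted)

2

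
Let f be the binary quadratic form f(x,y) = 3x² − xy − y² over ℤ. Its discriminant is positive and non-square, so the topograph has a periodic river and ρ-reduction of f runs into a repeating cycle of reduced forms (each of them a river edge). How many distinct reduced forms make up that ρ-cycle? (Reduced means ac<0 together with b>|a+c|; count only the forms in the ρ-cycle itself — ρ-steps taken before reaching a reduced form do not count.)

D = 13, ⌊√D⌋ = 3
descent: ρ → (-1,3,1)  [lands on river]
river: ρ → (1,3,-1)
ρ-cycle length = 2 (tail of 1 descent step not counted)

2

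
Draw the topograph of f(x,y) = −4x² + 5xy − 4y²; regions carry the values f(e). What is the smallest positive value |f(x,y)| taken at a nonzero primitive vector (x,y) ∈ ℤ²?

translate: b→3 (≡-5 mod 8), so (4,-5,4)→(4,3,3)
flip: (4,3,3)→(3,-3,4)
translate: b→3 (≡-3 mod 6), so (3,-3,4)→(3,3,4)
reduced (well bottom): (3,3,4) with a≤c, −a<b≤a
well minimum |f| = |-3| = 3 (negative-definite)

3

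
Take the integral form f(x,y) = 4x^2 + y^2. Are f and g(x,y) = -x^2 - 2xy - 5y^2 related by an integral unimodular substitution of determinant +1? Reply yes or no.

D₁ = -16, D₂ = -16
f: flip: (4,0,1)→(1,0,4)
f: reduced (well bottom): (1,0,4) with a≤c, −a<b≤a
g is negative-definite; reduce −g:
−g: translate: b→0 (≡2 mod 2), so (1,2,5)→(1,0,4)
−g: reduced (well bottom): (1,0,4) with a≤c, −a<b≤a
flip sign back: reduced form of g is (-1,0,-4)
reduced forms (1, 0, 4) vs (-1, 0, -4) ⇒ inequivalent

no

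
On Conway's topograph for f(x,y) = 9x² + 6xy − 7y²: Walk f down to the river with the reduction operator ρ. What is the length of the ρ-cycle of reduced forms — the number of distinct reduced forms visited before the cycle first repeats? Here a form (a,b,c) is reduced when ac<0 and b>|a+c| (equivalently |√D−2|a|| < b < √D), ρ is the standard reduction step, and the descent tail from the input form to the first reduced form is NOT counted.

D = 288, ⌊√D⌋ = 16
river: ρ → (-7,8,8)
river: ρ → (8,8,-7)
river: ρ → (-7,6,9)
river: ρ → (9,12,-4)
river: ρ → (-4,12,9)
river: ρ → (9,6,-7)
ρ-cycle length = 6 (tail of 0 descent steps not counted)

6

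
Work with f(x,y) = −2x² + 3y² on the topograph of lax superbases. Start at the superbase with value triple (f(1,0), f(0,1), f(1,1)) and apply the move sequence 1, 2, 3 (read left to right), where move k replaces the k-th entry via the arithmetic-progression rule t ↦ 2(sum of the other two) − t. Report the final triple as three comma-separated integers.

start (-2,3,1) = (f(1,0),f(0,1),f(1,1))
replace slot 1: 2·(3+1) − (-2) = 10 → (10,3,1)
replace slot 2: 2·(10+1) − 3 = 19 → (10,19,1)
replace slot 3: 2·(10+19) − 1 = 57 → (10,19,57)

10,19,57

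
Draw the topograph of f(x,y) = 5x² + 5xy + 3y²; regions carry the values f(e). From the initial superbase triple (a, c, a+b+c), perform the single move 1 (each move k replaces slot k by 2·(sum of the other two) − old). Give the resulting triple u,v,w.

start (5,3,13) = (f(1,0),f(0,1),f(1,1))
replace slot 1: 2·(3+13) − 5 = 27 → (27,3,13)

27,3,13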